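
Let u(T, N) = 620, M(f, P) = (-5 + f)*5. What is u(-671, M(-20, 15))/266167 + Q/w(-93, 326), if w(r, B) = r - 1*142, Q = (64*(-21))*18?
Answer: 6439257764/62549245 ≈ 102.95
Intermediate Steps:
M(f, P) = -25 + 5*f
Q = -24192 (Q = -1344*18 = -24192)
w(r, B) = -142 + r (w(r, B) = r - 142 = -142 + r)
u(-671, M(-20, 15))/266167 + Q/w(-93, 326) = 620/266167 - 24192/(-142 - 93) = 620*(1/266167) - 24192/(-235) = 620/266167 - 24192*(-1/235) = 620/266167 + 24192/235 = 6439257764/62549245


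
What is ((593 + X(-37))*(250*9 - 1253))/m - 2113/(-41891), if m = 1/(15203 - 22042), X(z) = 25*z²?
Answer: -9945172278366641/41891 ≈ -2.3741e+11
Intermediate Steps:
m = -1/6839 (m = 1/(-6839) = -1/6839 ≈ -0.00014622)
((593 + X(-37))*(250*9 - 1253))/m - 2113/(-41891) = ((593 + 25*(-37)²)*(250*9 - 1253))/(-1/6839) - 2113/(-41891) = ((593 + 25*1369)*(2250 - 1253))*(-6839) - 2113*(-1/41891) = ((593 + 34225)*997)*(-6839) + 2113/41891 = (34818*997)*(-6839) + 2113/41891 = 34713546*(-6839) + 2113/41891 = -237405941094 + 2113/41891 = -9945172278366641/41891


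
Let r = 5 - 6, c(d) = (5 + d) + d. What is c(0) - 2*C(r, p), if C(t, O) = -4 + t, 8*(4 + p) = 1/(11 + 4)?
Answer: 15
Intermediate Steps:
p = -479/120 (p = -4 + 1/(8*(11 + 4)) = -4 + (⅛)/15 = -4 + (⅛)*(1/15) = -4 + 1/120 = -479/120 ≈ -3.9917)
c(d) = 5 + 2*d
r = -1
c(0) - 2*C(r, p) = (5 + 2*0) - 2*(-4 - 1) = (5 + 0) - 2*(-5) = 5 + 10 = 15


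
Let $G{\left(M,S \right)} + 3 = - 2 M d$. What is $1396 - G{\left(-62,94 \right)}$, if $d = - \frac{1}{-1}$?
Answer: $1275$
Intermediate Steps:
$d = 1$ ($d = \left(-1\right) \left(-1\right) = 1$)
$G{\left(M,S \right)} = -3 - 2 M$ ($G{\left(M,S \right)} = -3 + - 2 M 1 = -3 - 2 M$)
$1396 - G{\left(-62,94 \right)} = 1396 - \left(-3 - -124\right) = 1396 - \left(-3 + 124\right) = 1396 - 121 = 1275$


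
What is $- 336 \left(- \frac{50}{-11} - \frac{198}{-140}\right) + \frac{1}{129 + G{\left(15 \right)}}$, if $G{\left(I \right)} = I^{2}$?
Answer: $- \frac{38988089}{19470} \approx -2002.5$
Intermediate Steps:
$- 336 \left(- \frac{50}{-11} - \frac{198}{-140}\right) + \frac{1}{129 + G{\left(15 \right)}} = - 336 \left(- \frac{50}{-11} - \frac{198}{-140}\right) + \frac{1}{129 + 15^{2}} = - 336 \left(\left(-50\right) \left(- \frac{1}{11}\right) - - \frac{99}{70}\right) + \frac{1}{129 + 225} = - 336 \left(\frac{50}{11} + \frac{99}{70}\right) + \frac{1}{354} = \left(-336\right) \frac{4589}{770} + \frac{1}{354} = - \frac{110136}{55} + \frac{1}{354} = - \frac{38988089}{19470}$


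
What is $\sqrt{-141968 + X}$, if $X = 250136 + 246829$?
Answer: $\sqrt{354997} \approx 595.82$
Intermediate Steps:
$X = 496965$
$\sqrt{-141968 + X} = \sqrt{-141968 + 496965} = \sqrt{354997}$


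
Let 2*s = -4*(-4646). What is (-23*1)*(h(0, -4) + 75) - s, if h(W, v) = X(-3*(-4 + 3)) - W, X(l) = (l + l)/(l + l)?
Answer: -11040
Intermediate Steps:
X(l) = 1 (X(l) = (2*l)/((2*l)) = (2*l)*(1/(2*l)) = 1)
s = 9292 (s = (-4*(-4646))/2 = (1/2)*18584 = 9292)
h(W, v) = 1 - W
(-23*1)*(h(0, -4) + 75) - s = (-23*1)*((1 - 1*0) + 75) - 1*9292 = -23*((1 + 0) + 75) - 9292 = -23*(1 + 75) - 9292 = -23*76 - 9292 = -1748 - 9292 = -11040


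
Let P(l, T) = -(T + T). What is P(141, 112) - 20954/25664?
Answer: -2884845/12832 ≈ -224.82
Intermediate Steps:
P(l, T) = -2*T
P(141, 112) - 20954/25664 = -2*112 - 20954/25664 = -224 - 20954/25664 = -224 - 1*10477/12832 = -224 - 10477/12832 = -2884845/12832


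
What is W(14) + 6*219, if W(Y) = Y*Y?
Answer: 1510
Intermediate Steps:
W(Y) = Y**2
W(14) + 6*219 = 14**2 + 6*219 = 196 + 1314 = 1510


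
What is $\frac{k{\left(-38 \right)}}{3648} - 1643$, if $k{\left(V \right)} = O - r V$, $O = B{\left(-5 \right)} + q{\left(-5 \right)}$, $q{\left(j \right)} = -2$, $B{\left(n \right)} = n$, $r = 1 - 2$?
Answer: $- \frac{1997903}{1216} \approx -1643.0$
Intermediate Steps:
$r = -1$ ($r = 1 - 2 = -1$)
$O = -7$ ($O = -5 - 2 = -7$)
$k{\left(V \right)} = -7 + V$ ($k{\left(V \right)} = -7 - - V = -7 + V$)
$\frac{k{\left(-38 \right)}}{3648} - 1643 = \frac{-7 - 38}{3648} - 1643 = \left(-45\right) \frac{1}{3648} - 1643 = - \frac{15}{1216} - 1643 = - \frac{1997903}{1216}$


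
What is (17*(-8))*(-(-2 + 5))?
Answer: 408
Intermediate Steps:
(17*(-8))*(-(-2 + 5)) = -(-136)*3 = -136*(-3) = 408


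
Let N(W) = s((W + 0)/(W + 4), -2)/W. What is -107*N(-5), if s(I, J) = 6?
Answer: 642/5 ≈ 128.40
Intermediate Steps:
N(W) = 6/W
-107*N(-5) = -642/(-5) = -642*(-1)/5 = -107*(-6/5) = 642/5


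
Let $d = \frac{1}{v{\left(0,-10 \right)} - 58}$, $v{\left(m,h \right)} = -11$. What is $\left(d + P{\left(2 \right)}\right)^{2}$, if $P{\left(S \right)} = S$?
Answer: $\frac{18769}{4761} \approx 3.9422$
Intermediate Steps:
$d = - \frac{1}{69}$ ($d = \frac{1}{-11 - 58} = \frac{1}{-69} = - \frac{1}{69} \approx -0.014493$)
$\left(d + P{\left(2 \right)}\right)^{2} = \left(- \frac{1}{69} + 2\right)^{2} = \left(\frac{137}{69}\right)^{2} = \frac{18769}{4761}$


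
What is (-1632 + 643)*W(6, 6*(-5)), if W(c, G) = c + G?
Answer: 23736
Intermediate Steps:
W(c, G) = G + c
(-1632 + 643)*W(6, 6*(-5)) = (-1632 + 643)*(6*(-5) + 6) = -989*(-30 + 6) = -989*(-24) = 23736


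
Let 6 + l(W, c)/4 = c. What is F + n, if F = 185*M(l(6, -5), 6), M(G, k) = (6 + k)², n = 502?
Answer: 27142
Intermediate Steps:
l(W, c) = -24 + 4*c
F = 26640 (F = 185*(6 + 6)² = 185*12² = 185*144 = 26640)
F + n = 26640 + 502 = 27142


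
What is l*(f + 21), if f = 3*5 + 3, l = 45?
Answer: 1755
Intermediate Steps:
f = 18 (f = 15 + 3 = 18)
l*(f + 21) = 45*(18 + 21) = 45*39 = 1755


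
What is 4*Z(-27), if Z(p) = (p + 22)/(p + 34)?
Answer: -20/7 ≈ -2.8571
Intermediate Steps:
Z(p) = (22 + p)/(34 + p)
4*Z(-27) = 4*((22 - 27)/(34 - 27)) = 4*(-5/7) = -20/7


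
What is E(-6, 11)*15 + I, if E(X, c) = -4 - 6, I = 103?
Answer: -47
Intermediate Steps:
E(X, c) = -10
E(-6, 11)*15 + I = -10*15 + 103 = -150 + 103 = -47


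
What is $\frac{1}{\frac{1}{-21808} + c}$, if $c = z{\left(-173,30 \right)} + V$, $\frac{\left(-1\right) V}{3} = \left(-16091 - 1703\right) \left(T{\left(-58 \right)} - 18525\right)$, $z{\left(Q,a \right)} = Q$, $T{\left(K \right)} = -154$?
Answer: $- \frac{21808}{21745248592209} \approx -1.0029 \cdot 10^{-9}$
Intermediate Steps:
$V = -997122378$ ($V = - 3 \left(-16091 - 1703\right) \left(-154 - 18525\right) = - 3 \left(\left(-17794\right) \left(-18679\right)\right) = \left(-3\right) 332374126 = -997122378$)
$c = -997122551$ ($c = -173 - 997122378 = -997122551$)
$\frac{1}{\frac{1}{-21808} + c} = \frac{1}{\frac{1}{-21808} - 997122551} = \frac{1}{- \frac{1}{21808} - 997122551} = \frac{1}{- \frac{21745248592209}{21808}} = - \frac{21808}{21745248592209}$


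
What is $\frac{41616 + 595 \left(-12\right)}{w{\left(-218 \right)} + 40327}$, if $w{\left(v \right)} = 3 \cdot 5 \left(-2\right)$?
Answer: $\frac{34476}{40297} \approx 0.85555$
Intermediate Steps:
$w{\left(v \right)} = -30$ ($w{\left(v \right)} = 15 \left(-2\right) = -30$)
$\frac{41616 + 595 \left(-12\right)}{w{\left(-218 \right)} + 40327} = \frac{41616 + 595 \left(-12\right)}{-30 + 40327} = \frac{41616 - 7140}{40297} = 34476 \cdot \frac{1}{40297} = \frac{34476}{40297}$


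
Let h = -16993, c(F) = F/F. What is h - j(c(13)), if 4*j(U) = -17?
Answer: -67955/4 ≈ -16989.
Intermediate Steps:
c(F) = 1
j(U) = -17/4 (j(U) = (¼)*(-17) = -17/4)
h - j(c(13)) = -16993 - 1*(-17/4) = -16993 + 17/4 = -67955/4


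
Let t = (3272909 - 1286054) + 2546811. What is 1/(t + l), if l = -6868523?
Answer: -1/2334857 ≈ -4.2829e-7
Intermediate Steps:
t = 4533666 (t = 1986855 + 2546811 = 4533666)
1/(t + l) = 1/(4533666 - 6868523) = 1/(-2334857) = -1/2334857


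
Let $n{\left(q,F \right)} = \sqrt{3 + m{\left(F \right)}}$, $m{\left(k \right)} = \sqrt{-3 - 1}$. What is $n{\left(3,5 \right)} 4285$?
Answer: $4285 \sqrt{3 + 2 i} \approx 7787.4 + 2357.8 i$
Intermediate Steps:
$m{\left(k \right)} = 2 i$ ($m{\left(k \right)} = \sqrt{-4} = 2 i$)
$n{\left(q,F \right)} = \sqrt{3 + 2 i}$
$n{\left(3,5 \right)} 4285 = \sqrt{3 + 2 i} 4285 = 4285 \sqrt{3 + 2 i}$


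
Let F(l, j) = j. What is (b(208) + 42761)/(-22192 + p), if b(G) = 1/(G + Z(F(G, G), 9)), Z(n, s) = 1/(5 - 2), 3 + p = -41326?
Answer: -26725628/39700625 ≈ -0.67318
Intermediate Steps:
p = -41329 (p = -3 - 41326 = -41329)
Z(n, s) = ⅓ (Z(n, s) = 1/3 = ⅓)
b(G) = 1/(⅓ + G) (b(G) = 1/(G + ⅓) = 1/(⅓ + G))
(b(208) + 42761)/(-22192 + p) = (3/(1 + 3*208) + 42761)/(-22192 - 41329) = (3/(1 + 624) + 42761)/(-63521) = (3/625 + 42761)*(-1/63521) = (26725628/625)*(-1/63521) = -26725628/39700625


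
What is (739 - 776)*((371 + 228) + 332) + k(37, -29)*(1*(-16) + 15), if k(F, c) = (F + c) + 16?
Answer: -34471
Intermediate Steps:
k(F, c) = 16 + F + c
(739 - 776)*((371 + 228) + 332) + k(37, -29)*(1*(-16) + 15) = (739 - 776)*((371 + 228) + 332) + (16 + 37 - 29)*(1*(-16) + 15) = -37*(599 + 332) + 24*(-16 + 15) = -37*931 + 24*(-1) = -34447 - 24 = -34471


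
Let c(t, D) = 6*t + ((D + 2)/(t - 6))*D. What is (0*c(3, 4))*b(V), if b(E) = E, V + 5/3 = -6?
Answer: 0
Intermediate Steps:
V = -23/3 (V = -5/3 - 6 = -23/3 ≈ -7.6667)
c(t, D) = 6*t + D*(2 + D)/(-6 + t) (c(t, D) = 6*t + ((2 + D)/(-6 + t))*D = 6*t + D*(2 + D)/(-6 + t))
(0*c(3, 4))*b(V) = (0*((4² - 36*3 + 2*4 + 6*3²)/(-6 + 3)))*(-23/3) = (0*((16 - 108 + 8 + 6*9)/(-3)))*(-23/3) = (0*(-(16 - 108 + 8 + 54)/3))*(-23/3) = (0*(-⅓*(-30)))*(-23/3) = (0*10)*(-23/3) = 0*(-23/3) = 0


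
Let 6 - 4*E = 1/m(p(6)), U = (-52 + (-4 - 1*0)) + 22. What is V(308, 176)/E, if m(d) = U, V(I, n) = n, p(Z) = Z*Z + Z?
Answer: 23936/205 ≈ 116.76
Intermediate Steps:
p(Z) = Z + Z² (p(Z) = Z² + Z = Z + Z²)
U = -34 (U = (-52 + (-4 + 0)) + 22 = (-52 - 4) + 22 = -56 + 22 = -34)
m(d) = -34
E = 205/136 (E = 3/2 - ¼/(-34) = 3/2 - ¼*(-1/34) = 3/2 + 1/136 = 205/136 ≈ 1.5074)
V(308, 176)/E = 176/(205/136) = 176*(136/205) = 23936/205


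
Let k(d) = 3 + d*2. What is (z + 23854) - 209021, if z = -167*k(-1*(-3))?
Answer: -186670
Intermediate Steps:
k(d) = 3 + 2*d
z = -1503 (z = -167*(3 + 2*(-1*(-3))) = -167*(3 + 2*3) = -167*(3 + 6) = -167*9 = -1503)
(z + 23854) - 209021 = (-1503 + 23854) - 209021 = 22351 - 209021 = -186670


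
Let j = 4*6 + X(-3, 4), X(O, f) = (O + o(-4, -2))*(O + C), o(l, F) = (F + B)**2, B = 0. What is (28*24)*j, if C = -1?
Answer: 13440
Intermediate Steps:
o(l, F) = F**2 (o(l, F) = (F + 0)**2 = F**2)
X(O, f) = (-1 + O)*(4 + O) (X(O, f) = (O + (-2)**2)*(O - 1) = (O + 4)*(-1 + O) = (4 + O)*(-1 + O) = (-1 + O)*(4 + O))
j = 20 (j = 4*6 + (-4 + (-3)**2 + 3*(-3)) = 24 + (-4 + 9 - 9) = 24 - 4 = 20)
(28*24)*j = (28*24)*20 = 672*20 = 13440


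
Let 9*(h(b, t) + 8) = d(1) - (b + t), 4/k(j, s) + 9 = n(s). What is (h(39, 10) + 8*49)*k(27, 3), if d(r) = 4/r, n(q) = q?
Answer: -758/3 ≈ -252.67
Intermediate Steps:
k(j, s) = 4/(-9 + s)
h(b, t) = -68/9 - b/9 - t/9 (h(b, t) = -8 + (4/1 - (b + t))/9 = -8 + (4*1 + (-b - t))/9 = -8 + (4 + (-b - t))/9 = -8 + (4 - b - t)/9 = -8 + (4/9 - b/9 - t/9) = -68/9 - b/9 - t/9)
(h(39, 10) + 8*49)*k(27, 3) = ((-68/9 - ⅑*39 - ⅑*10) + 8*49)*(4/(-9 + 3)) = ((-68/9 - 13/3 - 10/9) + 392)*(4/(-6)) = (-13 + 392)*(4*(-⅙)) = 379*(-⅔) = -758/3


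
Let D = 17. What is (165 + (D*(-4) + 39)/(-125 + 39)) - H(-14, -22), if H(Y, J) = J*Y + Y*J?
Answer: -38757/86 ≈ -450.66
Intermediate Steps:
H(Y, J) = 2*J*Y (H(Y, J) = J*Y + J*Y = 2*J*Y)
(165 + (D*(-4) + 39)/(-125 + 39)) - H(-14, -22) = (165 + (17*(-4) + 39)/(-125 + 39)) - 2*(-22)*(-14) = (165 + (-68 + 39)/(-86)) - 1*616 = (165 - 29*(-1/86)) - 616 = (165 + 29/86) - 616 = 14219/86 - 616 = -38757/86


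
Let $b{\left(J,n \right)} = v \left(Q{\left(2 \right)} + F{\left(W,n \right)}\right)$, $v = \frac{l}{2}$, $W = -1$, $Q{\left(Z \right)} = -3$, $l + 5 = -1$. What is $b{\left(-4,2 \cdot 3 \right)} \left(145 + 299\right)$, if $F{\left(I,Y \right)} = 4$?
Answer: $-1332$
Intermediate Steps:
$l = -6$ ($l = -5 - 1 = -6$)
$v = -3$ ($v = - \frac{6}{2} = \left(-6\right) \frac{1}{2} = -3$)
$b{\left(J,n \right)} = -3$ ($b{\left(J,n \right)} = - 3 \left(-3 + 4\right) = \left(-3\right) 1 = -3$)
$b{\left(-4,2 \cdot 3 \right)} \left(145 + 299\right) = - 3 \left(145 + 299\right) = \left(-3\right) 444 = -1332$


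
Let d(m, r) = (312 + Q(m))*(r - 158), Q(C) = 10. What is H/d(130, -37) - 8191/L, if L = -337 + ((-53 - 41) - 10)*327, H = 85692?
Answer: -16191859/14376817 ≈ -1.1262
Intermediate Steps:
L = -34345 (L = -337 + (-94 - 10)*327 = -337 - 104*327 = -337 - 34008 = -34345)
d(m, r) = -50876 + 322*r (d(m, r) = (312 + 10)*(r - 158) = 322*(-158 + r) = -50876 + 322*r)
H/d(130, -37) - 8191/L = 85692/(-50876 + 322*(-37)) - 8191/(-34345) = 85692/(-50876 - 11914) - 8191*(-1/34345) = 85692/(-62790) + 8191/34345 = 85692*(-1/62790) + 8191/34345 = -14282/10465 + 8191/34345 = -16191859/14376817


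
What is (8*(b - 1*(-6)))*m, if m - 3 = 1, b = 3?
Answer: 288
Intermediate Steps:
m = 4 (m = 3 + 1 = 4)
(8*(b - 1*(-6)))*m = (8*(3 - 1*(-6)))*4 = (8*(3 + 6))*4 = (8*9)*4 = 72*4 = 288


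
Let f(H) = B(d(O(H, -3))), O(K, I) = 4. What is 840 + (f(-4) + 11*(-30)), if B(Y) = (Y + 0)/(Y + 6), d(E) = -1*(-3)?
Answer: 1531/3 ≈ 510.33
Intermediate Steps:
d(E) = 3
B(Y) = Y/(6 + Y)
f(H) = ⅓ (f(H) = 3/(6 + 3) = 3/9 = 3*(⅑) = ⅓)
840 + (f(-4) + 11*(-30)) = 840 + (⅓ + 11*(-30)) = 840 + (⅓ - 330) = 840 - 989/3 = 1531/3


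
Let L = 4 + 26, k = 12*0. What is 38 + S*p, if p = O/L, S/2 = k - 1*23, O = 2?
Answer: 524/15 ≈ 34.933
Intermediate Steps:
k = 0
L = 30
S = -46 (S = 2*(0 - 1*23) = 2*(0 - 23) = 2*(-23) = -46)
p = 1/15 (p = 2/30 = 2*(1/30) = 1/15 ≈ 0.066667)
38 + S*p = 38 - 46*1/15 = 38 - 46/15 = 524/15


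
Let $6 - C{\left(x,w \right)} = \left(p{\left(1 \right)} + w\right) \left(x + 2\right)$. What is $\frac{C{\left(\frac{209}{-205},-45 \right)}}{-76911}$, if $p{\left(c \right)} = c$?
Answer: $- \frac{3358}{5255585} \approx -0.00063894$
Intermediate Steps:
$C{\left(x,w \right)} = 6 - \left(1 + w\right) \left(2 + x\right)$ ($C{\left(x,w \right)} = 6 - \left(1 + w\right) \left(x + 2\right) = 6 - \left(1 + w\right) \left(2 + x\right)$)
$\frac{C{\left(\frac{209}{-205},-45 \right)}}{-76911} = \frac{4 - \frac{209}{-205} - -90 - - 45 \frac{209}{-205}}{-76911} = \left(4 - 209 \left(- \frac{1}{205}\right) + 90 - - 45 \cdot 209 \left(- \frac{1}{205}\right)\right) \left(- \frac{1}{76911}\right) = \left(4 - - \frac{209}{205} + 90 - \left(-45\right) \left(- \frac{209}{205}\right)\right) \left(- \frac{1}{76911}\right) = \left(4 + \frac{209}{205} + 90 - \frac{1881}{41}\right) \left(- \frac{1}{76911}\right) = \frac{10074}{205} \left(- \frac{1}{76911}\right) = - \frac{3358}{5255585}$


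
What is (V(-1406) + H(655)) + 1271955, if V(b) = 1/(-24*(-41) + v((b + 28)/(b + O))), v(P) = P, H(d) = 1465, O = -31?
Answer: 1802380841557/1415386 ≈ 1.2734e+6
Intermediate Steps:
V(b) = 1/(984 + (28 + b)/(-31 + b)) (V(b) = 1/(-24*(-41) + (b + 28)/(b - 31)) = 1/(984 + (28 + b)/(-31 + b)))
(V(-1406) + H(655)) + 1271955 = ((-31 - 1406)/(-30476 + 985*(-1406)) + 1465) + 1271955 = (-1437/(-30476 - 1384910) + 1465) + 1271955 = (-1437/(-1415386) + 1465) + 1271955 = (-1/1415386*(-1437) + 1465) + 1271955 = (1437/1415386 + 1465) + 1271955 = 2073541927/1415386 + 1271955 = 1802380841557/1415386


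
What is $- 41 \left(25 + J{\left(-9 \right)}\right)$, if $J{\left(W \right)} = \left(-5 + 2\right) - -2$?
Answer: $-984$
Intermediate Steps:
$J{\left(W \right)} = -1$ ($J{\left(W \right)} = -3 + 2 = -1$)
$- 41 \left(25 + J{\left(-9 \right)}\right) = - 41 \left(25 - 1\right) = \left(-41\right) 24 = -984$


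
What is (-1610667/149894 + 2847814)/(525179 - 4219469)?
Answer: -426868621049/553751905260 ≈ -0.77087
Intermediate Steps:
(-1610667/149894 + 2847814)/(525179 - 4219469) = (-1610667*1/149894 + 2847814)/(-3694290) = (-1610667/149894 + 2847814)*(-1/3694290) = (426868621049/149894)*(-1/3694290) = -426868621049/553751905260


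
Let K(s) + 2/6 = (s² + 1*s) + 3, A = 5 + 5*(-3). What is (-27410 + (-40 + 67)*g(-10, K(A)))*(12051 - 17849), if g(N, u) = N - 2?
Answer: 160801732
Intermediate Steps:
A = -10 (A = 5 - 15 = -10)
K(s) = 8/3 + s + s² (K(s) = -⅓ + ((s² + 1*s) + 3) = -⅓ + ((s² + s) + 3) = -⅓ + ((s + s²) + 3) = -⅓ + (3 + s + s²) = 8/3 + s + s²)
g(N, u) = -2 + N
(-27410 + (-40 + 67)*g(-10, K(A)))*(12051 - 17849) = (-27410 + (-40 + 67)*(-2 - 10))*(12051 - 17849) = (-27410 + 27*(-12))*(-5798) = (-27410 - 324)*(-5798) = -27734*(-5798) = 160801732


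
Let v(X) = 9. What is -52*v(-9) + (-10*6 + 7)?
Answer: -521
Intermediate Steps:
-52*v(-9) + (-10*6 + 7) = -52*9 + (-10*6 + 7) = -468 + (-60 + 7) = -468 - 53 = -521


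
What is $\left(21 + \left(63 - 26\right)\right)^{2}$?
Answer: $3364$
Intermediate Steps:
$\left(21 + \left(63 - 26\right)\right)^{2} = \left(21 + 37\right)^{2} = 58^{2} = 3364$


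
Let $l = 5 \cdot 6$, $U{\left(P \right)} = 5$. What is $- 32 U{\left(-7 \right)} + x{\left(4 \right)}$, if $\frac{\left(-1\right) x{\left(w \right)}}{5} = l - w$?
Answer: $-290$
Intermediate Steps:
$l = 30$
$x{\left(w \right)} = -150 + 5 w$ ($x{\left(w \right)} = - 5 \left(30 - w\right) = -150 + 5 w$)
$- 32 U{\left(-7 \right)} + x{\left(4 \right)} = \left(-32\right) 5 + \left(-150 + 5 \cdot 4\right) = -160 + \left(-150 + 20\right) = -160 - 130 = -290$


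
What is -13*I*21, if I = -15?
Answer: 4095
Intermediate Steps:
-13*I*21 = -13*(-15)*21 = 195*21 = 4095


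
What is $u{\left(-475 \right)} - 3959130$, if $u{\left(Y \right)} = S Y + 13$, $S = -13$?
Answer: $-3952942$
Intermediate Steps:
$u{\left(Y \right)} = 13 - 13 Y$ ($u{\left(Y \right)} = - 13 Y + 13 = 13 - 13 Y$)
$u{\left(-475 \right)} - 3959130 = \left(13 - -6175\right) - 3959130 = \left(13 + 6175\right) - 3959130 = 6188 - 3959130 = -3952942$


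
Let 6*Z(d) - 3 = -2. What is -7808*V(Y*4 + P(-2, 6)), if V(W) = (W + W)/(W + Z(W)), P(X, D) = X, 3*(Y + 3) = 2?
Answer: -1061888/67 ≈ -15849.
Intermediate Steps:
Y = -7/3 (Y = -3 + (1/3)*2 = -3 + 2/3 = -7/3 ≈ -2.3333)
Z(d) = 1/6 (Z(d) = 1/2 + (1/6)*(-2) = 1/2 - 1/3 = 1/6)
V(W) = 2*W/(1/6 + W) (V(W) = (W + W)/(W + 1/6) = (2*W)/(1/6 + W) = 2*W/(1/6 + W))
-7808*V(Y*4 + P(-2, 6)) = -93696*(-7/3*4 - 2)/(1 + 6*(-7/3*4 - 2)) = -93696*(-28/3 - 2)/(1 + 6*(-28/3 - 2)) = -93696*(-34)/(3*(1 + 6*(-34/3))) = -93696*(-34)/(3*(1 - 68)) = -93696*(-34)/(3*(-67)) = -93696*(-34)*(-1)/(3*67) = -7808*136/67 = -1061888/67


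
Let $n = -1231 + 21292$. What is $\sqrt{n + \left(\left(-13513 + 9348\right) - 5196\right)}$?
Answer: $10 \sqrt{107} \approx 103.44$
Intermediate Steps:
$n = 20061$
$\sqrt{n + \left(\left(-13513 + 9348\right) - 5196\right)} = \sqrt{20061 + \left(\left(-13513 + 9348\right) - 5196\right)} = \sqrt{20061 - 9361} = \sqrt{10700} = 10 \sqrt{107}$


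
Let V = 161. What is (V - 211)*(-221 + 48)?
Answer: 8650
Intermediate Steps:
(V - 211)*(-221 + 48) = (161 - 211)*(-221 + 48) = -50*(-173) = 8650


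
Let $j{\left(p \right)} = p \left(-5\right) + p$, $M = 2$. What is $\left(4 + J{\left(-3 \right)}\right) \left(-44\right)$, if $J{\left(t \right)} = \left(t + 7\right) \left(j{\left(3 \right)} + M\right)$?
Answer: $1584$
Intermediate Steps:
$j{\left(p \right)} = - 4 p$ ($j{\left(p \right)} = - 5 p + p = - 4 p$)
$J{\left(t \right)} = -70 - 10 t$ ($J{\left(t \right)} = \left(t + 7\right) \left(\left(-4\right) 3 + 2\right) = \left(7 + t\right) \left(-12 + 2\right) = \left(7 + t\right) \left(-10\right) = -70 - 10 t$)
$\left(4 + J{\left(-3 \right)}\right) \left(-44\right) = \left(4 - 40\right) \left(-44\right) = \left(-36\right) \left(-44\right) = 1584$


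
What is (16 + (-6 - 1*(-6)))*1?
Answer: 16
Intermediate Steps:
(16 + (-6 - 1*(-6)))*1 = (16 + (-6 + 6))*1 = (16 + 0)*1 = 16*1 = 16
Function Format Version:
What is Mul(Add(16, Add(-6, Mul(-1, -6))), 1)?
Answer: 16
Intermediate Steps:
Mul(Add(16, Add(-6, Mul(-1, -6))), 1) = Mul(Add(16, Add(-6, 6)), 1) = Mul(Add(16, 0), 1) = Mul(16, 1) = 16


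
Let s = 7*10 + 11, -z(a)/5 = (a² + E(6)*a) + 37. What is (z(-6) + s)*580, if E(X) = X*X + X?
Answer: 566080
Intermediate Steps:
E(X) = X + X² (E(X) = X² + X = X + X²)
z(a) = -185 - 210*a - 5*a² (z(a) = -5*((a² + (6*(1 + 6))*a) + 37) = -5*((a² + (6*7)*a) + 37) = -5*((a² + 42*a) + 37) = -5*(37 + a² + 42*a) = -185 - 210*a - 5*a²)
s = 81 (s = 70 + 11 = 81)
(z(-6) + s)*580 = ((-185 - 210*(-6) - 5*(-6)²) + 81)*580 = ((-185 + 1260 - 5*36) + 81)*580 = ((-185 + 1260 - 180) + 81)*580 = (895 + 81)*580 = 976*580 = 566080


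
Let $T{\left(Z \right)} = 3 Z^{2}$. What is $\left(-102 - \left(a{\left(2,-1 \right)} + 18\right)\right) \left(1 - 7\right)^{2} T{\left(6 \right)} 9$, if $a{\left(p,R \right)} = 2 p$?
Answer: $-4339008$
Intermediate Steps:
$\left(-102 - \left(a{\left(2,-1 \right)} + 18\right)\right) \left(1 - 7\right)^{2} T{\left(6 \right)} 9 = \left(-102 - \left(2 \cdot 2 + 18\right)\right) \left(1 - 7\right)^{2} \cdot 3 \cdot 6^{2} \cdot 9 = \left(-102 - \left(4 + 18\right)\right) \left(-6\right)^{2} \cdot 3 \cdot 36 \cdot 9 = \left(-102 - 22\right) 36 \cdot 108 \cdot 9 = \left(-102 - 22\right) 36 \cdot 972 = \left(-124\right) 36 \cdot 972 = \left(-4464\right) 972 = -4339008$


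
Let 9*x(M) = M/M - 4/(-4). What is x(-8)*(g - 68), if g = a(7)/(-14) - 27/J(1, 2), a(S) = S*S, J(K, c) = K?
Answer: -197/9 ≈ -21.889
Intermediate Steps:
a(S) = S²
x(M) = 2/9 (x(M) = (M/M - 4/(-4))/9 = (1 - 4*(-¼))/9 = (1 + 1)/9 = (⅑)*2 = 2/9)
g = -61/2 (g = 7²/(-14) - 27/1 = 49*(-1/14) - 27*1 = -7/2 - 27 = -61/2 ≈ -30.500)
x(-8)*(g - 68) = 2*(-61/2 - 68)/9 = (2/9)*(-197/2) = -197/9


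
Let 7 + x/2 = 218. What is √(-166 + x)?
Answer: 16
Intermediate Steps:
x = 422 (x = -14 + 2*218 = -14 + 436 = 422)
√(-166 + x) = √(-166 + 422) = √256 = 16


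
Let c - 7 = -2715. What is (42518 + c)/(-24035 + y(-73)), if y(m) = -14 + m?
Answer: -19905/12061 ≈ -1.6504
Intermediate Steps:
c = -2708 (c = 7 - 2715 = -2708)
(42518 + c)/(-24035 + y(-73)) = (42518 - 2708)/(-24035 + (-14 - 73)) = 39810/(-24035 - 87) = 39810/(-24122) = 39810*(-1/24122) = -19905/12061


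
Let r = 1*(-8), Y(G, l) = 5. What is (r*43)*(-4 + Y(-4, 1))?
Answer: -344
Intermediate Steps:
r = -8
(r*43)*(-4 + Y(-4, 1)) = (-8*43)*(-4 + 5) = -344*1 = -344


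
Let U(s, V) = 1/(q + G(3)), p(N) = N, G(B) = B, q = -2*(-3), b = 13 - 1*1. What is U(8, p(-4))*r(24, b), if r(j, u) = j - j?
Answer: 0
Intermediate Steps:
b = 12 (b = 13 - 1 = 12)
q = 6
U(s, V) = 1/9 (U(s, V) = 1/(6 + 3) = 1/9)
r(j, u) = 0
U(8, p(-4))*r(24, b) = (1/9)*0 = 0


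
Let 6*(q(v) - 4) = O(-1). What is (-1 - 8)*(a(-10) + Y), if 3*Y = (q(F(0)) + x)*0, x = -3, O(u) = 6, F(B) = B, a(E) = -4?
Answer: 36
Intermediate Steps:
q(v) = 5 (q(v) = 4 + (⅙)*6 = 4 + 1 = 5)
Y = 0 (Y = ((5 - 3)*0)/3 = (2*0)/3 = (⅓)*0 = 0)
(-1 - 8)*(a(-10) + Y) = (-1 - 8)*(-4 + 0) = -9*(-4) = 36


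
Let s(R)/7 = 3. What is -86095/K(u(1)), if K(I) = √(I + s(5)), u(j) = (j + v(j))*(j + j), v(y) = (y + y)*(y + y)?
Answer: -86095*√31/31 ≈ -15463.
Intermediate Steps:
v(y) = 4*y² (v(y) = (2*y)*(2*y) = 4*y²)
s(R) = 21 (s(R) = 7*3 = 21)
u(j) = 2*j*(j + 4*j²) (u(j) = (j + 4*j²)*(j + j) = (j + 4*j²)*(2*j) = 2*j*(j + 4*j²))
K(I) = √(21 + I) (K(I) = √(I + 21) = √(21 + I))
-86095/K(u(1)) = -86095/√(21 + 1²*(2 + 8*1)) = -86095/√(21 + 1*(2 + 8)) = -86095/√(21 + 1*10) = -86095/√(21 + 10) = -86095*√31/31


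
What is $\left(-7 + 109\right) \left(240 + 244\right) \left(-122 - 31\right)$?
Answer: $-7553304$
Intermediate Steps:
$\left(-7 + 109\right) \left(240 + 244\right) \left(-122 - 31\right) = 102 \cdot 484 \left(-153\right) = 49368 \left(-153\right) = -7553304$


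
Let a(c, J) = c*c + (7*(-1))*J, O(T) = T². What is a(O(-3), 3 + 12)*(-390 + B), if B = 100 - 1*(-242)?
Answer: 1152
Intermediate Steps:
a(c, J) = c² - 7*J
B = 342 (B = 100 + 242 = 342)
a(O(-3), 3 + 12)*(-390 + B) = (((-3)²)² - 7*(3 + 12))*(-390 + 342) = (9² - 7*15)*(-48) = (81 - 105)*(-48) = -24*(-48) = 1152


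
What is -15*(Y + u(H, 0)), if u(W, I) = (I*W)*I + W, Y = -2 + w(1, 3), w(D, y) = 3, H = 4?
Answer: -75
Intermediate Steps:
Y = 1 (Y = -2 + 3 = 1)
u(W, I) = W + W*I² (u(W, I) = W*I² + W = W + W*I²)
-15*(Y + u(H, 0)) = -15*(1 + 4*(1 + 0²)) = -15*(1 + 4*(1 + 0)) = -15*(1 + 4*1) = -15*(1 + 4) = -15*5 = -75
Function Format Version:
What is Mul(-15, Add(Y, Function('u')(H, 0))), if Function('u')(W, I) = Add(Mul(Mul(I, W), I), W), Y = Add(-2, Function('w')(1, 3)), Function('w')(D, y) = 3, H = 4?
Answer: -75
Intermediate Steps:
Y = 1 (Y = Add(-2, 3) = 1)
Function('u')(W, I) = Add(W, Mul(W, Pow(I, 2))) (Function('u')(W, I) = Add(Mul(W, Pow(I, 2)), W) = Add(W, Mul(W, Pow(I, 2))))
Mul(-15, Add(Y, Function('u')(H, 0))) = Mul(-15, Add(1, Mul(4, Add(1, Pow(0, 2))))) = Mul(-15, Add(1, Mul(4, Add(1, 0)))) = Mul(-15, Add(1, Mul(4, 1))) = Mul(-15, Add(1, 4)) = Mul(-15, 5) = -75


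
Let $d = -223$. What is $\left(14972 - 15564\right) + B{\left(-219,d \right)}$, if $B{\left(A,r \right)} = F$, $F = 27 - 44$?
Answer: $-609$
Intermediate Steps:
$F = -17$
$B{\left(A,r \right)} = -17$
$\left(14972 - 15564\right) + B{\left(-219,d \right)} = \left(14972 - 15564\right) - 17 = -592 - 17 = -609$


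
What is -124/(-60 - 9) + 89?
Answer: 6265/69 ≈ 90.797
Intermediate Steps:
-124/(-60 - 9) + 89 = -124/(-69) + 89 = -1/69*(-124) + 89 = 124/69 + 89 = 6265/69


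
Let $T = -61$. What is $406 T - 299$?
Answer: $-25065$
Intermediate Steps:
$406 T - 299 = 406 \left(-61\right) - 299 = -24766 - 299 = -25065$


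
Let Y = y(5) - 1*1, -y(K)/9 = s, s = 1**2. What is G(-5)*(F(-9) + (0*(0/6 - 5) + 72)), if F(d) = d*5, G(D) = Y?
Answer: -270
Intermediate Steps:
s = 1
y(K) = -9 (y(K) = -9*1 = -9)
Y = -10 (Y = -9 - 1*1 = -9 - 1 = -10)
G(D) = -10
F(d) = 5*d
G(-5)*(F(-9) + (0*(0/6 - 5) + 72)) = -10*(5*(-9) + (0*(0/6 - 5) + 72)) = -10*(-45 + (0*(0*(1/6) - 5) + 72)) = -10*(-45 + (0*(0 - 5) + 72)) = -10*(-45 + (0*(-5) + 72)) = -10*(-45 + (0 + 72)) = -10*(-45 + 72) = -10*27 = -270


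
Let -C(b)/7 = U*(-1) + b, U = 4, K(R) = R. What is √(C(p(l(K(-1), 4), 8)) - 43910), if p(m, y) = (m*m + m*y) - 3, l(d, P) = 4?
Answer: I*√44197 ≈ 210.23*I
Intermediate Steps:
p(m, y) = -3 + m² + m*y (p(m, y) = (m² + m*y) - 3 = -3 + m² + m*y)
C(b) = 28 - 7*b (C(b) = -7*(4*(-1) + b) = -7*(-4 + b) = 28 - 7*b)
√(C(p(l(K(-1), 4), 8)) - 43910) = √((28 - 7*(-3 + 4² + 4*8)) - 43910) = √((28 - 7*(-3 + 16 + 32)) - 43910) = √((28 - 7*45) - 43910) = √((28 - 315) - 43910) = √(-287 - 43910) = √(-44197) = I*√44197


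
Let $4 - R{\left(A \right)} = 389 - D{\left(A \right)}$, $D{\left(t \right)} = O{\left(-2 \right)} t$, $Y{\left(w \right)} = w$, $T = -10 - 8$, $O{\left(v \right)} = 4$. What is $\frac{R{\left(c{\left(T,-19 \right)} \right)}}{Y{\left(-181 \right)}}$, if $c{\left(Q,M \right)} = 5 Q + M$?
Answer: $\frac{821}{181} \approx 4.5359$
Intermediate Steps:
$T = -18$ ($T = -10 - 8 = -18$)
$c{\left(Q,M \right)} = M + 5 Q$
$D{\left(t \right)} = 4 t$
$R{\left(A \right)} = -385 + 4 A$ ($R{\left(A \right)} = 4 - \left(389 - 4 A\right) = 4 + \left(-389 + 4 A\right) = -385 + 4 A$)
$\frac{R{\left(c{\left(T,-19 \right)} \right)}}{Y{\left(-181 \right)}} = \frac{-385 + 4 \left(-19 + 5 \left(-18\right)\right)}{-181} = \left(-385 + 4 \left(-19 - 90\right)\right) \left(- \frac{1}{181}\right) = \left(-385 + 4 \left(-109\right)\right) \left(- \frac{1}{181}\right) = \left(-385 - 436\right) \left(- \frac{1}{181}\right) = \left(-821\right) \left(- \frac{1}{181}\right) = \frac{821}{181}$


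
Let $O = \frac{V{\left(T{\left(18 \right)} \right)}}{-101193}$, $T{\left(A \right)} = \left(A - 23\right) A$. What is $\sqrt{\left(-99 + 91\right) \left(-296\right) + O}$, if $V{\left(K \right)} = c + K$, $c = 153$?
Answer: $\frac{\sqrt{2694263186497}}{33731} \approx 48.662$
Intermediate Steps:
$T{\left(A \right)} = A \left(-23 + A\right)$ ($T{\left(A \right)} = \left(-23 + A\right) A = A \left(-23 + A\right)$)
$V{\left(K \right)} = 153 + K$
$O = - \frac{21}{33731}$ ($O = \frac{153 + 18 \left(-23 + 18\right)}{-101193} = \left(153 + 18 \left(-5\right)\right) \left(- \frac{1}{101193}\right) = \left(153 - 90\right) \left(- \frac{1}{101193}\right) = 63 \left(- \frac{1}{101193}\right) = - \frac{21}{33731} \approx -0.00062257$)
$\sqrt{\left(-99 + 91\right) \left(-296\right) + O} = \sqrt{\left(-99 + 91\right) \left(-296\right) - \frac{21}{33731}} = \sqrt{\left(-8\right) \left(-296\right) - \frac{21}{33731}} = \sqrt{2368 - \frac{21}{33731}} = \sqrt{\frac{79874987}{33731}} = \frac{\sqrt{2694263186497}}{33731}$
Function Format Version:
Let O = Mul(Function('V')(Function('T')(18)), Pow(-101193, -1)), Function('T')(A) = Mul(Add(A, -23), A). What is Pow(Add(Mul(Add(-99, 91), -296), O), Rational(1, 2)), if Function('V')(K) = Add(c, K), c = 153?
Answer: Mul(Rational(1, 33731), Pow(2694263186497, Rational(1, 2))) ≈ 48.662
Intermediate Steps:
Function('T')(A) = Mul(A, Add(-23, A)) (Function('T')(A) = Mul(Add(-23, A), A) = Mul(A, Add(-23, A)))
Function('V')(K) = Add(153, K)
O = Rational(-21, 33731) (O = Mul(Add(153, Mul(18, Add(-23, 18))), Pow(-101193, -1)) = Mul(Add(153, Mul(18, -5)), Rational(-1, 101193)) = Mul(Add(153, -90), Rational(-1, 101193)) = Mul(63, Rational(-1, 101193)) = Rational(-21, 33731) ≈ -0.00062257)
Pow(Add(Mul(Add(-99, 91), -296), O), Rational(1, 2)) = Pow(Add(Mul(Add(-99, 91), -296), Rational(-21, 33731)), Rational(1, 2)) = Pow(Add(Mul(-8, -296), Rational(-21, 33731)), Rational(1, 2)) = Pow(Add(2368, Rational(-21, 33731)), Rational(1, 2)) = Pow(Rational(79874987, 33731), Rational(1, 2)) = Mul(Rational(1, 33731), Pow(2694263186497, Rational(1, 2)))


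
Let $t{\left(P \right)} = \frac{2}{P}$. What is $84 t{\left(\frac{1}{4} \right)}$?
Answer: $672$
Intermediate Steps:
$84 t{\left(\frac{1}{4} \right)} = 84 \frac{2}{\frac{1}{4}} = 84 \cdot 2 \frac{1}{\frac{1}{4}} = 84 \cdot 2 \cdot 4 = 84 \cdot 8 = 672$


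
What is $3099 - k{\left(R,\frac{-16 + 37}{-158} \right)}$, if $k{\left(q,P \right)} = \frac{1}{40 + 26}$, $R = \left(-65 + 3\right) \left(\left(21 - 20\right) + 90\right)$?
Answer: $\frac{204533}{66} \approx 3099.0$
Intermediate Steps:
$R = -5642$ ($R = - 62 \left(1 + 90\right) = \left(-62\right) 91 = -5642$)
$k{\left(q,P \right)} = \frac{1}{66}$
$3099 - k{\left(R,\frac{-16 + 37}{-158} \right)} = 3099 - \frac{1}{66} = \frac{204533}{66}$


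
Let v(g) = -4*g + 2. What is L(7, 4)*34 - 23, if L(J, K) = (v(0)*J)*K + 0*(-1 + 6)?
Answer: 1881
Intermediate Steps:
v(g) = 2 - 4*g
L(J, K) = 2*J*K (L(J, K) = ((2 - 4*0)*J)*K + 0*(-1 + 6) = ((2 + 0)*J)*K + 0*5 = (2*J)*K + 0 = 2*J*K + 0 = 2*J*K)
L(7, 4)*34 - 23 = (2*7*4)*34 - 23 = 56*34 - 23 = 1904 - 23 = 1881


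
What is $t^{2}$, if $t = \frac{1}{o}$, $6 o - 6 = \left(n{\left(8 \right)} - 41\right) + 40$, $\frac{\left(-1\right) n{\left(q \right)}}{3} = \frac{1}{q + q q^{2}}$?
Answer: $\frac{9734400}{6744409} \approx 1.4433$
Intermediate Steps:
$n{\left(q \right)} = - \frac{3}{q + q^{3}}$ ($n{\left(q \right)} = - \frac{3}{q + q q^{2}} = - \frac{3}{q + q^{3}}$)
$o = \frac{2597}{3120}$ ($o = 1 + \frac{\left(- \frac{3}{8 + 8^{3}} - 41\right) + 40}{6} = 1 + \frac{\left(- \frac{3}{8 + 512} - 41\right) + 40}{6} = 1 + \frac{\left(- \frac{3}{520} - 41\right) + 40}{6} = 1 + \frac{- \frac{21323}{520} + 40}{6} = 1 + \frac{1}{6} \left(- \frac{523}{520}\right) = 1 - \frac{523}{3120} = \frac{2597}{3120} \approx 0.83237$)
$t = \frac{3120}{2597}$ ($t = \frac{1}{\frac{2597}{3120}} = \frac{3120}{2597} \approx 1.2014$)
$t^{2} = \left(\frac{3120}{2597}\right)^{2} = \frac{9734400}{6744409}$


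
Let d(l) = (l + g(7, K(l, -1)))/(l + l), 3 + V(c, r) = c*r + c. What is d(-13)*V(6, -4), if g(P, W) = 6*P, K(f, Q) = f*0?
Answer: 609/26 ≈ 23.423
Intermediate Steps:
K(f, Q) = 0
V(c, r) = -3 + c + c*r (V(c, r) = -3 + (c*r + c) = -3 + (c + c*r) = -3 + c + c*r)
d(l) = (42 + l)/(2*l) (d(l) = (l + 6*7)/(l + l) = (l + 42)/((2*l)) = (42 + l)*(1/(2*l)) = (42 + l)/(2*l))
d(-13)*V(6, -4) = ((½)*(42 - 13)/(-13))*(-3 + 6 + 6*(-4)) = ((½)*(-1/13)*29)*(-3 + 6 - 24) = -29/26*(-21) = 609/26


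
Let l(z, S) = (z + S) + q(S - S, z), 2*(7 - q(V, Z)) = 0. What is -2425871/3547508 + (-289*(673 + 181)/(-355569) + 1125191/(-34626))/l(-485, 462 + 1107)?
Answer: -3200871666851137/4489471984874388 ≈ -0.71297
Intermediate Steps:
q(V, Z) = 7 (q(V, Z) = 7 - ½*0 = 7 + 0 = 7)
l(z, S) = 7 + S + z (l(z, S) = (z + S) + 7 = (S + z) + 7 = 7 + S + z)
-2425871/3547508 + (-289*(673 + 181)/(-355569) + 1125191/(-34626))/l(-485, 462 + 1107) = -2425871/3547508 + (-289*(673 + 181)/(-355569) + 1125191/(-34626))/(7 + (462 + 1107) - 485) = -2425871*1/3547508 + (-289*854*(-1/355569) + 1125191*(-1/34626))/(7 + 1569 - 485) = -2425871/3547508 + (-246806*(-1/355569) - 1125191/34626)/1091 = -2425871/3547508 + (4046/5829 - 1125191/34626)*(1/1091) = -2425871/3547508 - 73777489/2319942*1/1091 = -2425871/3547508 - 73777489/2531056722 = -3200871666851137/4489471984874388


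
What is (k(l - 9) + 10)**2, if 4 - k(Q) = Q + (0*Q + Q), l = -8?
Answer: 2304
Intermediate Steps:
k(Q) = 4 - 2*Q (k(Q) = 4 - (Q + (0*Q + Q)) = 4 - (Q + (0 + Q)) = 4 - (Q + Q) = 4 - 2*Q)
(k(l - 9) + 10)**2 = ((4 - 2*(-8 - 9)) + 10)**2 = ((4 - 2*(-17)) + 10)**2 = ((4 + 34) + 10)**2 = (38 + 10)**2 = 48**2 = 2304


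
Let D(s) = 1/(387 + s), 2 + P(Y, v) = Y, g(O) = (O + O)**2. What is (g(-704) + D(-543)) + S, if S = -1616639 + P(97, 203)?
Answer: 57083519/156 ≈ 3.6592e+5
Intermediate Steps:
g(O) = 4*O**2 (g(O) = (2*O)**2 = 4*O**2)
P(Y, v) = -2 + Y
S = -1616544 (S = -1616639 + (-2 + 97) = -1616639 + 95 = -1616544)
(g(-704) + D(-543)) + S = (4*(-704)**2 + 1/(387 - 543)) - 1616544 = (4*495616 + 1/(-156)) - 1616544 = (1982464 - 1/156) - 1616544 = 309264383/156 - 1616544 = 57083519/156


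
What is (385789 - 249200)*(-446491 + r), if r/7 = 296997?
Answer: 222979903432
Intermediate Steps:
r = 2078979 (r = 7*296997 = 2078979)
(385789 - 249200)*(-446491 + r) = (385789 - 249200)*(-446491 + 2078979) = 136589*1632488 = 222979903432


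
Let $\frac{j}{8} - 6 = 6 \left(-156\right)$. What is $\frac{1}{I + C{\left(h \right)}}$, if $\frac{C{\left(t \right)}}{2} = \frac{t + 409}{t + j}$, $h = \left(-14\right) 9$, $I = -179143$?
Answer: $- \frac{3783}{677698252} \approx -5.5821 \cdot 10^{-6}$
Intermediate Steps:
$j = -7440$ ($j = 48 + 8 \cdot 6 \left(-156\right) = 48 + 8 \left(-936\right) = 48 - 7488 = -7440$)
$h = -126$
$C{\left(t \right)} = \frac{2 \left(409 + t\right)}{-7440 + t}$ ($C{\left(t \right)} = 2 \frac{t + 409}{t - 7440} = 2 \frac{409 + t}{-7440 + t} = \frac{2 \left(409 + t\right)}{-7440 + t}$)
$\frac{1}{I + C{\left(h \right)}} = \frac{1}{-179143 + \frac{2 \left(409 - 126\right)}{-7440 - 126}} = \frac{1}{-179143 + 2 \frac{1}{-7566} \cdot 283} = \frac{1}{-179143 + 2 \left(- \frac{1}{7566}\right) 283} = \frac{1}{-179143 - \frac{283}{3783}} = \frac{1}{- \frac{677698252}{3783}} = - \frac{3783}{677698252}$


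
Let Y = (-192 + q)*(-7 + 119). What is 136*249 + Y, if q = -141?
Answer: -3432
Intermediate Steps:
Y = -37296 (Y = (-192 - 141)*(-7 + 119) = -333*112 = -37296)
136*249 + Y = 136*249 - 37296 = 33864 - 37296 = -3432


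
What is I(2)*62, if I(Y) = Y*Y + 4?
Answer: 496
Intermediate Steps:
I(Y) = 4 + Y² (I(Y) = Y² + 4 = 4 + Y²)
I(2)*62 = (4 + 2²)*62 = (4 + 4)*62 = 8*62 = 496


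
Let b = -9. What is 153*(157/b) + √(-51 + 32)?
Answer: -2669 + I*√19 ≈ -2669.0 + 4.3589*I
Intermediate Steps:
153*(157/b) + √(-51 + 32) = 153*(157/(-9)) + √(-51 + 32) = 153*(157*(-⅑)) + √(-19) = 153*(-157/9) + I*√19 = -2669 + I*√19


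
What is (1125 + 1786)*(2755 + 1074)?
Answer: 11146219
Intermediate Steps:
(1125 + 1786)*(2755 + 1074) = 2911*3829 = 11146219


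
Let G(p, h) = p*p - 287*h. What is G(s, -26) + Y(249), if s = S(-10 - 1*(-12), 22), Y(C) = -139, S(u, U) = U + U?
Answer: 9259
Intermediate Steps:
S(u, U) = 2*U
s = 44 (s = 2*22 = 44)
G(p, h) = p**2 - 287*h
G(s, -26) + Y(249) = (44**2 - 287*(-26)) - 139 = (1936 + 7462) - 139 = 9398 - 139 = 9259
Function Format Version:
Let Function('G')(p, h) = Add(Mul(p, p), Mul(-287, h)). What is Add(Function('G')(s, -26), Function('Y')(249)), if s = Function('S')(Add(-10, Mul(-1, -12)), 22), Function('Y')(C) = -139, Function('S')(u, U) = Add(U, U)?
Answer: 9259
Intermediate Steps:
Function('S')(u, U) = Mul(2, U)
s = 44 (s = Mul(2, 22) = 44)
Function('G')(p, h) = Add(Pow(p, 2), Mul(-287, h))
Add(Function('G')(s, -26), Function('Y')(249)) = Add(Add(Pow(44, 2), Mul(-287, -26)), -139) = Add(Add(1936, 7462), -139) = Add(9398, -139) = 9259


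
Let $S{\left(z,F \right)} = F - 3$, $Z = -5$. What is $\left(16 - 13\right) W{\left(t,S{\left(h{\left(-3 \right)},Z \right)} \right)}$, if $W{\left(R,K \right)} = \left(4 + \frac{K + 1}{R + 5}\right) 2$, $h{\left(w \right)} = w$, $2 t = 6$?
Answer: $\frac{75}{4} \approx 18.75$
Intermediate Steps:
$t = 3$ ($t = \frac{1}{2} \cdot 6 = 3$)
$S{\left(z,F \right)} = -3 + F$
$W{\left(R,K \right)} = 8 + \frac{2 \left(1 + K\right)}{5 + R}$ ($W{\left(R,K \right)} = \left(4 + \frac{1 + K}{5 + R}\right) 2 = 8 + \frac{2 \left(1 + K\right)}{5 + R}$)
$\left(16 - 13\right) W{\left(t,S{\left(h{\left(-3 \right)},Z \right)} \right)} = \left(16 - 13\right) \frac{2 \left(21 - 8 + 4 \cdot 3\right)}{5 + 3} = 3 \frac{2 \left(21 - 8 + 12\right)}{8} = 3 \cdot 2 \cdot \frac{1}{8} \cdot 25 = 3 \cdot \frac{25}{4} = \frac{75}{4}$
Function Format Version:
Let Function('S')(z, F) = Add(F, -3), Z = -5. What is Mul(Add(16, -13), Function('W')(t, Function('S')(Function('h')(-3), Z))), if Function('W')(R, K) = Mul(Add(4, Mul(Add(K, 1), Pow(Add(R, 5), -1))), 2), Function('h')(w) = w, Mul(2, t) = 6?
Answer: Rational(75, 4) ≈ 18.750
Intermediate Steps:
t = 3 (t = Mul(Rational(1, 2), 6) = 3)
Function('S')(z, F) = Add(-3, F)
Function('W')(R, K) = Add(8, Mul(2, Pow(Add(5, R), -1), Add(1, K))) (Function('W')(R, K) = Mul(Add(4, Mul(Add(1, K), Pow(Add(5, R), -1))), 2) = Mul(Add(4, Mul(Pow(Add(5, R), -1), Add(1, K))), 2) = Add(8, Mul(2, Pow(Add(5, R), -1), Add(1, K))))
Mul(Add(16, -13), Function('W')(t, Function('S')(Function('h')(-3), Z))) = Mul(Add(16, -13), Mul(2, Pow(Add(5, 3), -1), Add(21, Add(-3, -5), Mul(4, 3)))) = Mul(3, Mul(2, Pow(8, -1), Add(21, -8, 12))) = Mul(3, Mul(2, Rational(1, 8), 25)) = Mul(3, Rational(25, 4)) = Rational(75, 4)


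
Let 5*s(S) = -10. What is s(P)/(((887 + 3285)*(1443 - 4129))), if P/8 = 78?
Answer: 1/5602996 ≈ 1.7848e-7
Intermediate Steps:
P = 624 (P = 8*78 = 624)
s(S) = -2 (s(S) = (⅕)*(-10) = -2)
s(P)/(((887 + 3285)*(1443 - 4129))) = -2*1/((887 + 3285)*(1443 - 4129)) = -2/(4172*(-2686)) = -2/(-11205992) = -2*(-1/11205992) = 1/5602996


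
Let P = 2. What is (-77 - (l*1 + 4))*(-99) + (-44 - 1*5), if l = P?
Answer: 8168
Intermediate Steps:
l = 2
(-77 - (l*1 + 4))*(-99) + (-44 - 1*5) = (-77 - (2*1 + 4))*(-99) + (-44 - 1*5) = (-77 - (2 + 4))*(-99) + (-44 - 5) = (-77 - 1*6)*(-99) - 49 = (-77 - 6)*(-99) - 49 = -83*(-99) - 49 = 8217 - 49 = 8168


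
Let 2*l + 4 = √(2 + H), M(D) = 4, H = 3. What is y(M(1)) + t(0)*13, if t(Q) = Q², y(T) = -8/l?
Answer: 64/11 + 16*√5/11 ≈ 9.0706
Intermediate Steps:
l = -2 + √5/2 (l = -2 + √(2 + 3)/2 = -2 + √5/2 ≈ -0.88197)
y(T) = -8/(-2 + √5/2)
y(M(1)) + t(0)*13 = (64/11 + 16*√5/11) + 0²*13 = (64/11 + 16*√5/11) + 0*13 = (64/11 + 16*√5/11) + 0 = 64/11 + 16*√5/11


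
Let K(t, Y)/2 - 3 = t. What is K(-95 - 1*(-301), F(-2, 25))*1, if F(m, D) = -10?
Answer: 418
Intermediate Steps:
K(t, Y) = 6 + 2*t
K(-95 - 1*(-301), F(-2, 25))*1 = (6 + 2*(-95 - 1*(-301)))*1 = (6 + 2*(-95 + 301))*1 = (6 + 2*206)*1 = (6 + 412)*1 = 418*1 = 418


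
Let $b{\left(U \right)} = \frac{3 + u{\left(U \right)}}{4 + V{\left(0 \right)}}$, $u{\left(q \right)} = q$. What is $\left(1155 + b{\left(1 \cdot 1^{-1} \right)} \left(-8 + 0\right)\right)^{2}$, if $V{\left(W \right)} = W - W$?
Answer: $1315609$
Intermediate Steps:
$V{\left(W \right)} = 0$
$b{\left(U \right)} = \frac{3}{4} + \frac{U}{4}$ ($b{\left(U \right)} = \frac{3 + U}{4 + 0} = \frac{3 + U}{4} = \left(3 + U\right) \frac{1}{4} = \frac{3}{4} + \frac{U}{4}$)
$\left(1155 + b{\left(1 \cdot 1^{-1} \right)} \left(-8 + 0\right)\right)^{2} = \left(1155 + \left(\frac{3}{4} + \frac{1 \cdot 1^{-1}}{4}\right) \left(-8 + 0\right)\right)^{2} = \left(1155 + \left(\frac{3}{4} + \frac{1 \cdot 1}{4}\right) \left(-8\right)\right)^{2} = \left(1155 + \left(\frac{3}{4} + \frac{1}{4} \cdot 1\right) \left(-8\right)\right)^{2} = \left(1155 + \left(\frac{3}{4} + \frac{1}{4}\right) \left(-8\right)\right)^{2} = \left(1155 + 1 \left(-8\right)\right)^{2} = \left(1155 - 8\right)^{2} = 1147^{2} = 1315609$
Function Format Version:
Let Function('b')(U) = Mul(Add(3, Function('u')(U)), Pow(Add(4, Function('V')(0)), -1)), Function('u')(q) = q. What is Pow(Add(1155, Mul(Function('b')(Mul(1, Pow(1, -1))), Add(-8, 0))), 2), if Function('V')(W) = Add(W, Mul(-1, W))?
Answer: 1315609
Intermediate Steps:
Function('V')(W) = 0
Function('b')(U) = Add(Rational(3, 4), Mul(Rational(1, 4), U)) (Function('b')(U) = Mul(Add(3, U), Pow(Add(4, 0), -1)) = Mul(Add(3, U), Pow(4, -1)) = Mul(Add(3, U), Rational(1, 4)) = Add(Rational(3, 4), Mul(Rational(1, 4), U)))
Pow(Add(1155, Mul(Function('b')(Mul(1, Pow(1, -1))), Add(-8, 0))), 2) = Pow(Add(1155, Mul(Add(Rational(3, 4), Mul(Rational(1, 4), Mul(1, Pow(1, -1)))), Add(-8, 0))), 2) = Pow(Add(1155, Mul(Add(Rational(3, 4), Mul(Rational(1, 4), Mul(1, 1))), -8)), 2) = Pow(Add(1155, Mul(Add(Rational(3, 4), Mul(Rational(1, 4), 1)), -8)), 2) = Pow(Add(1155, Mul(Add(Rational(3, 4), Rational(1, 4)), -8)), 2) = Pow(Add(1155, Mul(1, -8)), 2) = Pow(Add(1155, -8), 2) = Pow(1147, 2) = 1315609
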